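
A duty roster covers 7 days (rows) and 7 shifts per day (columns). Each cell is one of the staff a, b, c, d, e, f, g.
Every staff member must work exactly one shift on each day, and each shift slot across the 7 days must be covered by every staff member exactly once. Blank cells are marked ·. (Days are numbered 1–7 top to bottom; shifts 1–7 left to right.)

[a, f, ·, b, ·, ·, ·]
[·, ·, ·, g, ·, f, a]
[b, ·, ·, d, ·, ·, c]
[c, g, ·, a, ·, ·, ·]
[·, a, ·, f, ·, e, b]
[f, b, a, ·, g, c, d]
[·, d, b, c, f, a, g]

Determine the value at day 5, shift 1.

g

Day 1, shift 7: day 1 has {a, b, f} and shift 7 has {a, b, c, d, g}, leaving only e.
Day 3, shift 2: day 3 has {b, c, d} and shift 2 has {a, b, d, f, g}, leaving only e.
Day 2, shift 2: day 2 has {a, f, g} and shift 2 has {a, b, d, e, f, g}, leaving only c.
Day 3, shift 5: day 3 has {b, c, d, e} and shift 5 has {f, g}, leaving only a.
Day 3, shift 6: day 3 has {a, b, c, d, e} and shift 6 has {a, c, e, f}, leaving only g.
Day 1, shift 6: day 1 has {a, b, e, f} and shift 6 has {a, c, e, f, g}, leaving only d.
Day 1, shift 5: day 1 has {a, b, d, e, f} and shift 5 has {a, f, g}, leaving only c.
Day 1, shift 3: day 1 has {a, b, c, d, e, f} and shift 3 has {a, b}, leaving only g.
Day 3, shift 3: day 3 has {a, b, c, d, e, g} and shift 3 has {a, b, g}, leaving only f.
Day 4, shift 6: day 4 has {a, c, g} and shift 6 has {a, c, d, e, f, g}, leaving only b.
Day 4, shift 7: day 4 has {a, b, c, g} and shift 7 has {a, b, c, d, e, g}, leaving only f.
Day 5, shift 5: day 5 has {a, b, e, f} and shift 5 has {a, c, f, g}, leaving only d.
Day 5 already has {a, b, d, e, f} and shift 1 already has {a, b, c, f}, so day 5, shift 1 must be g.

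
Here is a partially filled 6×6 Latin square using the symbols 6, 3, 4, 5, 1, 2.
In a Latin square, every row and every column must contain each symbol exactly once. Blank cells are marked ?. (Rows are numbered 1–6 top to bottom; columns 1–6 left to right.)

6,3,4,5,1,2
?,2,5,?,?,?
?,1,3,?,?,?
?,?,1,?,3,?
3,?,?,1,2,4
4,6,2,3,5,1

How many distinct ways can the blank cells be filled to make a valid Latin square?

3

Row 2, column 1: eliminating its row and column leaves {1}.
Row 2, column 4: eliminating its row and column leaves {6, 4}.
Row 2, column 5: eliminating its row and column leaves {6, 4}.
Row 2, column 6: eliminating its row and column leaves {6, 3}.
Row 3, column 1: eliminating its row and column leaves {5, 2}.
Row 3, column 4: eliminating its row and column leaves {6, 4, 2}.
Row 3, column 5: eliminating its row and column leaves {6, 4}.
Row 3, column 6: eliminating its row and column leaves {6, 5}.
Row 4, column 1: eliminating its row and column leaves {5, 2}.
Row 4, column 2: eliminating its row and column leaves {4, 5}.
Row 4, column 4: eliminating its row and column leaves {6, 4, 2}.
Row 4, column 6: eliminating its row and column leaves {6, 5}.
Row 5, column 2: eliminating its row and column leaves {5}.
Row 5, column 3: eliminating its row and column leaves {6}.
Enumerating the assignments across these blanks that avoid any row or column repeat gives 3 completions.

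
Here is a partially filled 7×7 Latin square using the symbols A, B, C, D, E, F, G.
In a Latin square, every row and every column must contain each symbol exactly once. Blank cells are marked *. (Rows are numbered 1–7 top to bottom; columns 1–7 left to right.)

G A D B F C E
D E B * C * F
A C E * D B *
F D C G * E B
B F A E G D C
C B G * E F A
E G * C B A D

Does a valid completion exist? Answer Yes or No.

No row or column among the givens repeats a symbol, and propagating forced cells runs into no contradiction.
One valid completion exists (for instance, G A D B F C E / D E B A C G F / A C E F D B G / F D C G A E B / B F A E G D C / C B G D E F A / E G F C B A D).

Yes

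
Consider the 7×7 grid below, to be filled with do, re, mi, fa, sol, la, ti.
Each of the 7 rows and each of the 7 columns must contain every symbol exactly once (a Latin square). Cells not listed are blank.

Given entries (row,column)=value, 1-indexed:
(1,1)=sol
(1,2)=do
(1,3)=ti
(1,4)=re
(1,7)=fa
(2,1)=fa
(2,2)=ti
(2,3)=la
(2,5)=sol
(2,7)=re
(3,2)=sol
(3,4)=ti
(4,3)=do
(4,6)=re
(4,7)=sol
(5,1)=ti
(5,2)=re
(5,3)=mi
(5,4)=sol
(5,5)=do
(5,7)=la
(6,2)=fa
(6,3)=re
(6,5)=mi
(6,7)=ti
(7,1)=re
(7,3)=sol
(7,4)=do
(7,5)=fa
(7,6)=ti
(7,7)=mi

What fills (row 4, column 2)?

mi

Row 1, column 5: row 1 has {do, re, fa, sol, ti} and column 5 has {do, mi, fa, sol}, leaving only la.
Row 1, column 6: row 1 has {do, re, fa, sol, la, ti} and column 6 has {re, ti}, leaving only mi.
Row 2, column 4: row 2 has {re, fa, sol, la, ti} and column 4 has {do, re, sol, ti}, leaving only mi.
Row 2, column 6: row 2 has {re, mi, fa, sol, la, ti} and column 6 has {re, mi, ti}, leaving only do.
Row 3, column 3: row 3 has {sol, ti} and column 3 has {do, re, mi, sol, la, ti}, leaving only fa.
Row 3, column 5: row 3 has {fa, sol, ti} and column 5 has {do, mi, fa, sol, la}, leaving only re.
Row 3, column 6: row 3 has {re, fa, sol, ti} and column 6 has {do, re, mi, ti}, leaving only la.
Row 3, column 7: row 3 has {re, fa, sol, la, ti} and column 7 has {re, mi, fa, sol, la, ti}, leaving only do.
Row 3, column 1: row 3 has {do, re, fa, sol, la, ti} and column 1 has {re, fa, sol, ti}, leaving only mi.
Row 4, column 1: row 4 has {do, re, sol} and column 1 has {re, mi, fa, sol, ti}, leaving only la.
Row 4 already has {do, re, sol, la} and column 2 already has {do, re, fa, sol, ti}, so row 4, column 2 must be mi.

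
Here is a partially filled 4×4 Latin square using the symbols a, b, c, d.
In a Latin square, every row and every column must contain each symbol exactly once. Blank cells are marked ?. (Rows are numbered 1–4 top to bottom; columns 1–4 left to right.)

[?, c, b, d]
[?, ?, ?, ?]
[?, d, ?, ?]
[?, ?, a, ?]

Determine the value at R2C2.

Row 1, column 1: row 1 has {b, c, d} and column 1 has {}, leaving only a.
Row 3, column 3: row 3 has {d} and column 3 has {a, b}, leaving only c.
Row 2, column 3: row 2 has {} and column 3 has {a, b, c}, leaving only d.
Row 3, column 1: row 3 has {c, d} and column 1 has {a}, leaving only b.
Row 2, column 1: row 2 has {d} and column 1 has {a, b}, leaving only c.
Row 3, column 4: row 3 has {b, c, d} and column 4 has {d}, leaving only a.
Row 2, column 4: row 2 has {c, d} and column 4 has {a, d}, leaving only b.
Row 2 already has {b, c, d} and column 2 already has {c, d}, so row 2, column 2 must be a.

a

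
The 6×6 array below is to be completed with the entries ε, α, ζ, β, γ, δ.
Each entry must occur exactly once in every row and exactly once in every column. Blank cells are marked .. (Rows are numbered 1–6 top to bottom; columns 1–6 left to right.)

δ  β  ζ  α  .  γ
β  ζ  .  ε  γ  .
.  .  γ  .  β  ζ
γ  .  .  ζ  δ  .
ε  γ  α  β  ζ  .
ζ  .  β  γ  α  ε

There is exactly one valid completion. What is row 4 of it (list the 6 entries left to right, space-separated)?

γ α ε ζ δ β

Row 4, column 3: row 4 has {ζ, γ, δ} and column 3 has {α, ζ, β, γ}, leaving only ε.
Row 4, column 2: row 4 has {ε, ζ, γ, δ} and column 2 has {ζ, β, γ}, leaving only α.
Row 4, column 6: row 4 has {ε, α, ζ, γ, δ} and column 6 has {ε, ζ, γ}, leaving only β.
So row 4 reads: γ α ε ζ δ β.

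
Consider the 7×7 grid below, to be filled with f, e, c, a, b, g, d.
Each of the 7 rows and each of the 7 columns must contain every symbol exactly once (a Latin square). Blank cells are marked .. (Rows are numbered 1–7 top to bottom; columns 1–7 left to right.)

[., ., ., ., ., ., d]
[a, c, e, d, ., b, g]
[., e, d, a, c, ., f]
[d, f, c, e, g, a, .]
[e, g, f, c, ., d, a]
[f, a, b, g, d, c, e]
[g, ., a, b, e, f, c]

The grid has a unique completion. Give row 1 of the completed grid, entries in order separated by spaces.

c b g f a e d

Row 1, column 2: row 1 has {d} and column 2 has {f, e, c, a, g}, leaving only b.
Row 1, column 1: row 1 has {b, d} and column 1 has {f, e, a, g, d}, leaving only c.
Row 1, column 3: row 1 has {c, b, d} and column 3 has {f, e, c, a, b, d}, leaving only g.
Row 1, column 4: row 1 has {c, b, g, d} and column 4 has {e, c, a, b, g, d}, leaving only f.
Row 1, column 5: row 1 has {f, c, b, g, d} and column 5 has {e, c, g, d}, leaving only a.
Row 1, column 6: row 1 has {f, c, a, b, g, d} and column 6 has {f, c, a, b, d}, leaving only e.
So row 1 reads: c b g f a e d.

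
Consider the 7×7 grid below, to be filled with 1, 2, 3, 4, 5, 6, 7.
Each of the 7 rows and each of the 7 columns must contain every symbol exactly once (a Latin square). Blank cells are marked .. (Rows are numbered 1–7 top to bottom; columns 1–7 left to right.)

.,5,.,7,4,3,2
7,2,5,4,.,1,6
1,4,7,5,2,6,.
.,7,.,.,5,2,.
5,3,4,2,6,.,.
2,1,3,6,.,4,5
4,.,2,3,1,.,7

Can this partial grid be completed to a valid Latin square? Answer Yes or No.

Yes

No row or column among the givens repeats a symbol, and propagating forced cells runs into no contradiction.
One valid completion exists (for instance, 6 5 1 7 4 3 2 / 7 2 5 4 3 1 6 / 1 4 7 5 2 6 3 / 3 7 6 1 5 2 4 / 5 3 4 2 6 7 1 / 2 1 3 6 7 4 5 / 4 6 2 3 1 5 7).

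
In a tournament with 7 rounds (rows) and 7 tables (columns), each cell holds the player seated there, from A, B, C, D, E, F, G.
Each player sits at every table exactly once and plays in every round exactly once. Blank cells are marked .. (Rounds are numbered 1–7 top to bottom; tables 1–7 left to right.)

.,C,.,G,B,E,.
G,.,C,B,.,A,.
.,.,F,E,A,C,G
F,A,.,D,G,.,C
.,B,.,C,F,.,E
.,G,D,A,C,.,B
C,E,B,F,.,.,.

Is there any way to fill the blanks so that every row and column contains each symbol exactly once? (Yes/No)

Yes

No round or table among the givens repeats a symbol, and propagating forced cells runs into no contradiction.
One valid completion exists (for instance, D C A G B E F / G F C B E A D / B D F E A C G / F A E D G B C / A B G C F D E / E G D A C F B / C E B F D G A).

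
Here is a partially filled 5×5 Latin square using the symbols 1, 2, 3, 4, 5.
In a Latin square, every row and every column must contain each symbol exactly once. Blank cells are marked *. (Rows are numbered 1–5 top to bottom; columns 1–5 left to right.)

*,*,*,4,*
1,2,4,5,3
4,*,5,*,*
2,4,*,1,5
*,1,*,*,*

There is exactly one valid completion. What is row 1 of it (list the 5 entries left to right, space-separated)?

Row 3, column 2: row 3 has {4, 5} and column 2 has {1, 2, 4}, leaving only 3.
Row 1, column 2: row 1 has {4} and column 2 has {1, 2, 3, 4}, leaving only 5.
Row 1, column 1: row 1 has {4, 5} and column 1 has {1, 2, 4}, leaving only 3.
Row 3, column 4: row 3 has {3, 4, 5} and column 4 has {1, 4, 5}, leaving only 2.
Row 3, column 5: row 3 has {2, 3, 4, 5} and column 5 has {3, 5}, leaving only 1.
Row 1, column 5: row 1 has {3, 4, 5} and column 5 has {1, 3, 5}, leaving only 2.
Row 1, column 3: row 1 has {2, 3, 4, 5} and column 3 has {4, 5}, leaving only 1.
So row 1 reads: 3 5 1 4 2.

3 5 1 4 2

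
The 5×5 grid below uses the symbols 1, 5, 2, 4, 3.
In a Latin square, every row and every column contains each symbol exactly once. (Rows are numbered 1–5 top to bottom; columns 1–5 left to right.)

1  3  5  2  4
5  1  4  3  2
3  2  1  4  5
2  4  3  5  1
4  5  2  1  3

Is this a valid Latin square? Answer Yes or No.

Yes

Each row is a permutation of the 5 symbols, and so is each column.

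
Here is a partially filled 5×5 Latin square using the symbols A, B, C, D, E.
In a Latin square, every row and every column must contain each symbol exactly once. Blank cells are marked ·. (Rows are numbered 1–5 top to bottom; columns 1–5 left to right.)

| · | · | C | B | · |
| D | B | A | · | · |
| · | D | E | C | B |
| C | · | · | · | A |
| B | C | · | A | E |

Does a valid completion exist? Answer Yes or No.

No row or column among the givens repeats a symbol, and propagating forced cells runs into no contradiction.
One valid completion exists (for instance, E A C B D / D B A E C / A D E C B / C E B D A / B C D A E).

Yes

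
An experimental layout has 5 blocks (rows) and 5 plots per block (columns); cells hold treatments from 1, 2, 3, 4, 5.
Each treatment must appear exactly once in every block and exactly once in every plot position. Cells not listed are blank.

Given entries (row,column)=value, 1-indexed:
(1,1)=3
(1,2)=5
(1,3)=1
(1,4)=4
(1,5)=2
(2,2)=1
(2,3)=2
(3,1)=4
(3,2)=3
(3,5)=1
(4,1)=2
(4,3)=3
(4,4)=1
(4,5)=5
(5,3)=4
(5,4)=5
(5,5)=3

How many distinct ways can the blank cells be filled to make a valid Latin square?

1

Block 2, plot 1: eliminating its block and plot leaves {5}.
Block 2, plot 4: eliminating its block and plot leaves {3}.
Block 2, plot 5: eliminating its block and plot leaves {4}.
Block 3, plot 3: eliminating its block and plot leaves {5}.
Block 3, plot 4: eliminating its block and plot leaves {2}.
Block 4, plot 2: eliminating its block and plot leaves {4}.
Block 5, plot 1: eliminating its block and plot leaves {1}.
Block 5, plot 2: eliminating its block and plot leaves {2}.
Only one assignment across all blanks avoids any block or plot repeat, giving 1 completion.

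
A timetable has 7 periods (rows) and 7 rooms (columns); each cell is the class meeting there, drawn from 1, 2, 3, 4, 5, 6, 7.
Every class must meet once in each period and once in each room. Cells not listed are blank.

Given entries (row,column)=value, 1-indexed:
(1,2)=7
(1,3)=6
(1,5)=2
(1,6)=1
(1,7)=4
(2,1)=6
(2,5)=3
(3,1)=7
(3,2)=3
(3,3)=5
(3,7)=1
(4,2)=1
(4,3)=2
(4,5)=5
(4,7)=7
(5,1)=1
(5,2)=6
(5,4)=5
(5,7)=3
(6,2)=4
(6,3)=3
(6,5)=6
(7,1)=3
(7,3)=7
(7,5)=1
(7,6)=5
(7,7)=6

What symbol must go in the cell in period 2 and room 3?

1

Period 1, room 1: period 1 has {1, 2, 4, 6, 7} and room 1 has {1, 3, 6, 7}, leaving only 5.
Period 1, room 4: period 1 has {1, 2, 4, 5, 6, 7} and room 4 has {5}, leaving only 3.
Period 3, room 5: period 3 has {1, 3, 5, 7} and room 5 has {1, 2, 3, 5, 6}, leaving only 4.
Period 4, room 1: period 4 has {1, 2, 5, 7} and room 1 has {1, 3, 5, 6, 7}, leaving only 4.
Period 4, room 4: period 4 has {1, 2, 4, 5, 7} and room 4 has {3, 5}, leaving only 6.
Period 3, room 4: period 3 has {1, 3, 4, 5, 7} and room 4 has {3, 5, 6}, leaving only 2.
Period 3, room 6: period 3 has {1, 2, 3, 4, 5, 7} and room 6 has {1, 5}, leaving only 6.
Period 4, room 6: period 4 has {1, 2, 4, 5, 6, 7} and room 6 has {1, 5, 6}, leaving only 3.
Period 5, room 3: period 5 has {1, 3, 5, 6} and room 3 has {2, 3, 5, 6, 7}, leaving only 4.
Period 2 already has {3, 6} and room 3 already has {2, 3, 4, 5, 6, 7}, so period 2, room 3 must be 1.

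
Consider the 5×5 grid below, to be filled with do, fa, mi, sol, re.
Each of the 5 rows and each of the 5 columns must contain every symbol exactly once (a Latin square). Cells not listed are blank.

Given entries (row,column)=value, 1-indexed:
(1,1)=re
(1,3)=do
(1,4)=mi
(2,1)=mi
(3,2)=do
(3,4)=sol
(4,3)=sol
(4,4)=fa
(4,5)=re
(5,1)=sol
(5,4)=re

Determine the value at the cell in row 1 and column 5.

fa

Row 2, column 4: row 2 has {mi} and column 4 has {fa, mi, sol, re}, leaving only do.
Row 3, column 1: row 3 has {do, sol} and column 1 has {mi, sol, re}, leaving only fa.
Row 3, column 5: row 3 has {do, fa, sol} and column 5 has {re}, leaving only mi.
Row 3, column 3: row 3 has {do, fa, mi, sol} and column 3 has {do, sol}, leaving only re.
Row 2, column 3: row 2 has {do, mi} and column 3 has {do, sol, re}, leaving only fa.
Row 2, column 5: row 2 has {do, fa, mi} and column 5 has {mi, re}, leaving only sol.
Row 1 already has {do, mi, re} and column 5 already has {mi, sol, re}, so row 1, column 5 must be fa.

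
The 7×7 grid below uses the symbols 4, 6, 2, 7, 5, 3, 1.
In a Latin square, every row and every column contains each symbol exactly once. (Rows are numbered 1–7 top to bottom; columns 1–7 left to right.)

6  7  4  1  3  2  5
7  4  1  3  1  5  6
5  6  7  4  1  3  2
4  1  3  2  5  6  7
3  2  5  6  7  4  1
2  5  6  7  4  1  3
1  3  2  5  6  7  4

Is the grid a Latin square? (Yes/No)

Row 2 contains 1 twice (at columns 3 and 5), so it is not a permutation.

No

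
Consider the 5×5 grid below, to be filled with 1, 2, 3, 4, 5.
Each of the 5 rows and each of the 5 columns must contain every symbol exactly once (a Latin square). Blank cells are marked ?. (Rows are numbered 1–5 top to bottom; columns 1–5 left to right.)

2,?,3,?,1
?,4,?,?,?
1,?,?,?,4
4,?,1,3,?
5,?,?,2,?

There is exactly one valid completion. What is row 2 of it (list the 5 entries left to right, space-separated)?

3 4 5 1 2

Row 2, column 1: row 2 has {4} and column 1 has {1, 2, 4, 5}, leaving only 3.
Row 1, column 2: row 1 has {1, 2, 3} and column 2 has {4}, leaving only 5.
Row 1, column 4: row 1 has {1, 2, 3, 5} and column 4 has {2, 3}, leaving only 4.
Row 3, column 4: row 3 has {1, 4} and column 4 has {2, 3, 4}, leaving only 5.
Row 2, column 4: row 2 has {3, 4} and column 4 has {2, 3, 4, 5}, leaving only 1.
Row 3, column 3: row 3 has {1, 4, 5} and column 3 has {1, 3}, leaving only 2.
Row 2, column 3: row 2 has {1, 3, 4} and column 3 has {1, 2, 3}, leaving only 5.
Row 2, column 5: row 2 has {1, 3, 4, 5} and column 5 has {1, 4}, leaving only 2.
So row 2 reads: 3 4 5 1 2.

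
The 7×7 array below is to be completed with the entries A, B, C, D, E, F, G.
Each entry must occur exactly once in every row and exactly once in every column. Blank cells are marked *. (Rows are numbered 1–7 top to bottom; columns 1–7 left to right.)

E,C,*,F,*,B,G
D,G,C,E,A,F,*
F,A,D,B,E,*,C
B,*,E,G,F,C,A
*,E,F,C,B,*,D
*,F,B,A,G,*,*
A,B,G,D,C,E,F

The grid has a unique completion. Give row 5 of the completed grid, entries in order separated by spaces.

Row 5, column 1: row 5 has {B, C, D, E, F} and column 1 has {A, B, D, E, F}, leaving only G.
Row 5, column 6: row 5 has {B, C, D, E, F, G} and column 6 has {B, C, E, F}, leaving only A.
So row 5 reads: G E F C B A D.

G E F C B A D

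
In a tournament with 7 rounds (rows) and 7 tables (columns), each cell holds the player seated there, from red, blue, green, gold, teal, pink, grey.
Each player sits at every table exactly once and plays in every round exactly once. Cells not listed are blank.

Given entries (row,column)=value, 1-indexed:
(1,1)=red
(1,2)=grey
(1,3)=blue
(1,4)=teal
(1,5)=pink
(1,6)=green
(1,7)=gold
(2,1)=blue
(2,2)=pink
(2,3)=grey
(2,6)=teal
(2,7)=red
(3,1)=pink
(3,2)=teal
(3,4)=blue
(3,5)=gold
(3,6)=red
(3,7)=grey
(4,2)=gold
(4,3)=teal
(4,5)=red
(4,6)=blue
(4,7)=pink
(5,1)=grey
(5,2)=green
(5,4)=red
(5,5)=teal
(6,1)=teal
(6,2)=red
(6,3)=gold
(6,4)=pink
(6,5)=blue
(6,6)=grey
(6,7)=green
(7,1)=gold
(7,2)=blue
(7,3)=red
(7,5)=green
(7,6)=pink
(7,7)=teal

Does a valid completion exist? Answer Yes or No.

Round 2, table 5: round 2 together with table 5 already contain {red, blue, green, gold, teal, pink, grey} — every symbol — so nothing can go there. The grid has no valid completion.

No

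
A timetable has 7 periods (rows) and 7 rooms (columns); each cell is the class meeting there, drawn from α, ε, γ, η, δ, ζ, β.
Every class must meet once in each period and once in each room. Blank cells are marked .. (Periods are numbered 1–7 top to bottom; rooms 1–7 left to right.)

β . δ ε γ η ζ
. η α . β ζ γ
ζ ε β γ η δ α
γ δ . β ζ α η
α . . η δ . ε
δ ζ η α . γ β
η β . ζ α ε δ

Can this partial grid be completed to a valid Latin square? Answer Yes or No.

No period or room among the givens repeats a symbol, and propagating forced cells runs into no contradiction.
One valid completion exists (for instance, β α δ ε γ η ζ / ε η α δ β ζ γ / ζ ε β γ η δ α / γ δ ε β ζ α η / α γ ζ η δ β ε / δ ζ η α ε γ β / η β γ ζ α ε δ).

Yes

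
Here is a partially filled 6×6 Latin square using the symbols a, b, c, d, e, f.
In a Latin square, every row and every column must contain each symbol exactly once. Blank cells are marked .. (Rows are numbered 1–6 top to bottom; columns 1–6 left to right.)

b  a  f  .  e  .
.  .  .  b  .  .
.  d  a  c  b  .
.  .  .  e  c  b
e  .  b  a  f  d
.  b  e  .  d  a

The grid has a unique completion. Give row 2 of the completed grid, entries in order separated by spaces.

Row 2, column 5: row 2 has {b} and column 5 has {b, c, d, e, f}, leaving only a.
Row 1, column 4: row 1 has {a, b, e, f} and column 4 has {a, b, c, e}, leaving only d.
Row 1, column 6: row 1 has {a, b, d, e, f} and column 6 has {a, b, d}, leaving only c.
Row 3, column 1: row 3 has {a, b, c, d} and column 1 has {b, e}, leaving only f.
Row 3, column 6: row 3 has {a, b, c, d, f} and column 6 has {a, b, c, d}, leaving only e.
Row 2, column 6: row 2 has {a, b} and column 6 has {a, b, c, d, e}, leaving only f.
Row 4, column 2: row 4 has {b, c, e} and column 2 has {a, b, d}, leaving only f.
Row 4, column 3: row 4 has {b, c, e, f} and column 3 has {a, b, e, f}, leaving only d.
Row 2, column 3: row 2 has {a, b, f} and column 3 has {a, b, d, e, f}, leaving only c.
Row 2, column 1: row 2 has {a, b, c, f} and column 1 has {b, e, f}, leaving only d.
Row 2, column 2: row 2 has {a, b, c, d, f} and column 2 has {a, b, d, f}, leaving only e.
So row 2 reads: d e c b a f.

d e c b a f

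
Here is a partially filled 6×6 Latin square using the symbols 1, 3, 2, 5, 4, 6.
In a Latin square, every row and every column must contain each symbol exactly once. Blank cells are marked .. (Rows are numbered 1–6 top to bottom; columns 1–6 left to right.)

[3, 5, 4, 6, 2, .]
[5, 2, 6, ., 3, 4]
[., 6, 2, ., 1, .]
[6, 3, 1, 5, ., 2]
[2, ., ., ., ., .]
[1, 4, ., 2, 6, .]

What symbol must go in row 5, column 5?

5

Row 1, column 6: row 1 has {3, 2, 5, 4, 6} and column 6 has {2, 4}, leaving only 1.
Row 2, column 4: row 2 has {3, 2, 5, 4, 6} and column 4 has {2, 5, 6}, leaving only 1.
Row 3, column 1: row 3 has {1, 2, 6} and column 1 has {1, 3, 2, 5, 6}, leaving only 4.
Row 3, column 4: row 3 has {1, 2, 4, 6} and column 4 has {1, 2, 5, 6}, leaving only 3.
Row 3, column 6: row 3 has {1, 3, 2, 4, 6} and column 6 has {1, 2, 4}, leaving only 5.
Row 4, column 5: row 4 has {1, 3, 2, 5, 6} and column 5 has {1, 3, 2, 6}, leaving only 4.
Row 5 already has {2} and column 5 already has {1, 3, 2, 4, 6}, so row 5, column 5 must be 5.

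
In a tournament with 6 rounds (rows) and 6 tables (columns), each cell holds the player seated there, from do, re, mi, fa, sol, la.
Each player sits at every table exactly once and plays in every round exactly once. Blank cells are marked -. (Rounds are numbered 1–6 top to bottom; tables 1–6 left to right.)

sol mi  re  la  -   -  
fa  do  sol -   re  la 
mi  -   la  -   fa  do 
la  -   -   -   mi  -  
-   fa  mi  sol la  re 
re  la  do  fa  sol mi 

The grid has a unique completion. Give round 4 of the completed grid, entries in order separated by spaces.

la re fa do mi sol

Round 4, table 3: round 4 has {mi, la} and table 3 has {do, re, mi, sol, la}, leaving only fa.
Round 4, table 6: round 4 has {mi, fa, la} and table 6 has {do, re, mi, la}, leaving only sol.
Round 4, table 2: round 4 has {mi, fa, sol, la} and table 2 has {do, mi, fa, la}, leaving only re.
Round 4, table 4: round 4 has {re, mi, fa, sol, la} and table 4 has {fa, sol, la}, leaving only do.
So round 4 reads: la re fa do mi sol.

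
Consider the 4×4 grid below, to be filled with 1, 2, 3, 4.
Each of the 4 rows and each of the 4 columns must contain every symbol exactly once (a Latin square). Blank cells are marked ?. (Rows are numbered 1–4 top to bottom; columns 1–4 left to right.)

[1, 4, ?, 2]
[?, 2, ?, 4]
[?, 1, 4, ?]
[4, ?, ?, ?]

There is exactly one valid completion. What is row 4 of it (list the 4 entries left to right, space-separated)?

4 3 2 1

Row 4, column 2: row 4 has {4} and column 2 has {1, 2, 4}, leaving only 3.
Row 4, column 4: row 4 has {3, 4} and column 4 has {2, 4}, leaving only 1.
Row 4, column 3: row 4 has {1, 3, 4} and column 3 has {4}, leaving only 2.
So row 4 reads: 4 3 2 1.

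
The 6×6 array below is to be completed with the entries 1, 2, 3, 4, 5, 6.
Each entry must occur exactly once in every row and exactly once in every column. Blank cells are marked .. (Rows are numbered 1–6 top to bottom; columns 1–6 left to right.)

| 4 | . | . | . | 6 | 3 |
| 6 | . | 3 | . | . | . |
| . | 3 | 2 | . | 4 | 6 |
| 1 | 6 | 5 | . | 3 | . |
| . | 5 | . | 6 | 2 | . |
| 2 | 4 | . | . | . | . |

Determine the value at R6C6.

Row 1, column 3: row 1 has {3, 4, 6} and column 3 has {2, 3, 5}, leaving only 1.
Row 1, column 2: row 1 has {1, 3, 4, 6} and column 2 has {3, 4, 5, 6}, leaving only 2.
Row 1, column 4: row 1 has {1, 2, 3, 4, 6} and column 4 has {6}, leaving only 5.
Row 2, column 2: row 2 has {3, 6} and column 2 has {2, 3, 4, 5, 6}, leaving only 1.
Row 2, column 5: row 2 has {1, 3, 6} and column 5 has {2, 3, 4, 6}, leaving only 5.
Row 3, column 1: row 3 has {2, 3, 4, 6} and column 1 has {1, 2, 4, 6}, leaving only 5.
Row 3, column 4: row 3 has {2, 3, 4, 5, 6} and column 4 has {5, 6}, leaving only 1.
Row 5, column 1: row 5 has {2, 5, 6} and column 1 has {1, 2, 4, 5, 6}, leaving only 3.
Row 5, column 3: row 5 has {2, 3, 5, 6} and column 3 has {1, 2, 3, 5}, leaving only 4.
Row 5, column 6: row 5 has {2, 3, 4, 5, 6} and column 6 has {3, 6}, leaving only 1.
Row 6 already has {2, 4} and column 6 already has {1, 3, 6}, so row 6, column 6 must be 5.

5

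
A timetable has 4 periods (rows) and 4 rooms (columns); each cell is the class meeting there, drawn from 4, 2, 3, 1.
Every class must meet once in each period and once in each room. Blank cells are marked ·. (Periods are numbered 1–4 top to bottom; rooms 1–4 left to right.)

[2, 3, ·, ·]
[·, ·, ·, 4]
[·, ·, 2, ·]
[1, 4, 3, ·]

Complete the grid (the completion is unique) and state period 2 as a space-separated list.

Period 2, room 1: period 2 has {4} and room 1 has {2, 1}, leaving only 3.
Period 2, room 3: period 2 has {4, 3} and room 3 has {2, 3}, leaving only 1.
Period 2, room 2: period 2 has {4, 3, 1} and room 2 has {4, 3}, leaving only 2.
So period 2 reads: 3 2 1 4.

3 2 1 4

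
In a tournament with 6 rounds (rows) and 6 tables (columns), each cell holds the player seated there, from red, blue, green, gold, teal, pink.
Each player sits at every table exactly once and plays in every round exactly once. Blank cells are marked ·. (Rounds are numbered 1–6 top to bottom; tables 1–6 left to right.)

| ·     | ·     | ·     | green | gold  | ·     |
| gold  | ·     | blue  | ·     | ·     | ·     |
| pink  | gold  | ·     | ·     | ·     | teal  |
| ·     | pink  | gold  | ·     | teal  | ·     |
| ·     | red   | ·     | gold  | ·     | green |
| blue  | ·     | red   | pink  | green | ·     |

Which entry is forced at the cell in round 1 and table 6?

Round 3, table 3: round 3 has {gold, teal, pink} and table 3 has {red, blue, gold}, leaving only green.
Round 5, table 1: round 5 has {red, green, gold} and table 1 has {blue, gold, pink}, leaving only teal.
Round 1, table 1: round 1 has {green, gold} and table 1 has {blue, gold, teal, pink}, leaving only red.
Round 4, table 1: round 4 has {gold, teal, pink} and table 1 has {red, blue, gold, teal, pink}, leaving only green.
Round 5, table 3: round 5 has {red, green, gold, teal} and table 3 has {red, blue, green, gold}, leaving only pink.
Round 1, table 3: round 1 has {red, green, gold} and table 3 has {red, blue, green, gold, pink}, leaving only teal.
Round 1, table 2: round 1 has {red, green, gold, teal} and table 2 has {red, gold, pink}, leaving only blue.
Round 1 already has {red, blue, green, gold, teal} and table 6 already has {green, teal}, so round 1, table 6 must be pink.

pink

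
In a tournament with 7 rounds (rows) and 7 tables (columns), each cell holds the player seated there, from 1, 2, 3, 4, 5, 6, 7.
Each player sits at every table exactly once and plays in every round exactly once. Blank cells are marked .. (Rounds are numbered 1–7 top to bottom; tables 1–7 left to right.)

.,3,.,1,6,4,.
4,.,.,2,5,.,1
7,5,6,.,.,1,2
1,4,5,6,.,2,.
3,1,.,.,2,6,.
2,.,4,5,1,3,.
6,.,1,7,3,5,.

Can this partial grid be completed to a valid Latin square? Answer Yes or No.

No round or table among the givens repeats a symbol, and propagating forced cells runs into no contradiction.
One valid completion exists (for instance, 5 3 2 1 6 4 7 / 4 6 3 2 5 7 1 / 7 5 6 3 4 1 2 / 1 4 5 6 7 2 3 / 3 1 7 4 2 6 5 / 2 7 4 5 1 3 6 / 6 2 1 7 3 5 4).

Yes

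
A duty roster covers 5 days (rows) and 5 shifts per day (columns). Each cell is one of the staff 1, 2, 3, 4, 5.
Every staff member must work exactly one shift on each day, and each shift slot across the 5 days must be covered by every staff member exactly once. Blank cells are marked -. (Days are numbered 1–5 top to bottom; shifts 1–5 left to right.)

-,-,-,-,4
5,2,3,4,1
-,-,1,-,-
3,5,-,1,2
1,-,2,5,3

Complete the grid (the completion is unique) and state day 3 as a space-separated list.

4 3 1 2 5

Day 3, shift 5: day 3 has {1} and shift 5 has {1, 2, 3, 4}, leaving only 5.
Day 1, shift 1: day 1 has {4} and shift 1 has {1, 3, 5}, leaving only 2.
Day 3, shift 1: day 3 has {1, 5} and shift 1 has {1, 2, 3, 5}, leaving only 4.
Day 3, shift 2: day 3 has {1, 4, 5} and shift 2 has {2, 5}, leaving only 3.
Day 3, shift 4: day 3 has {1, 3, 4, 5} and shift 4 has {1, 4, 5}, leaving only 2.
So day 3 reads: 4 3 1 2 5.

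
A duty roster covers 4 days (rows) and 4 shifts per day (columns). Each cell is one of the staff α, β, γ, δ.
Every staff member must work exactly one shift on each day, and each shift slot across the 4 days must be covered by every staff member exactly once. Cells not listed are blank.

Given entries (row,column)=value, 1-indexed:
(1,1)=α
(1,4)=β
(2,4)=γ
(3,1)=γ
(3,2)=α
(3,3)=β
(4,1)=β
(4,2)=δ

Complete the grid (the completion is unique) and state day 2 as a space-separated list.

δ β α γ

Day 2, shift 1: day 2 has {γ} and shift 1 has {α, β, γ}, leaving only δ.
Day 2, shift 2: day 2 has {γ, δ} and shift 2 has {α, δ}, leaving only β.
Day 2, shift 3: day 2 has {β, γ, δ} and shift 3 has {β}, leaving only α.
So day 2 reads: δ β α γ.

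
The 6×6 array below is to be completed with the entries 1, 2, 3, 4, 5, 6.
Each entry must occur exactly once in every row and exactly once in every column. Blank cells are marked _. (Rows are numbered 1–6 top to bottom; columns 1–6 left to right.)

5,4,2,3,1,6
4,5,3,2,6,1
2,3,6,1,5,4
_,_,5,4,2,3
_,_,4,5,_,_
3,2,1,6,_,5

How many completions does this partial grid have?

Row 4, column 1: eliminating its row and column leaves {1, 6}.
Row 4, column 2: eliminating its row and column leaves {1, 6}.
Row 5, column 1: eliminating its row and column leaves {1, 6}.
Row 5, column 2: eliminating its row and column leaves {1, 6}.
Row 5, column 5: eliminating its row and column leaves {3}.
Row 5, column 6: eliminating its row and column leaves {2}.
Row 6, column 5: eliminating its row and column leaves {4}.
Enumerating the assignments across these blanks that avoid any row or column repeat gives 2 completions.

2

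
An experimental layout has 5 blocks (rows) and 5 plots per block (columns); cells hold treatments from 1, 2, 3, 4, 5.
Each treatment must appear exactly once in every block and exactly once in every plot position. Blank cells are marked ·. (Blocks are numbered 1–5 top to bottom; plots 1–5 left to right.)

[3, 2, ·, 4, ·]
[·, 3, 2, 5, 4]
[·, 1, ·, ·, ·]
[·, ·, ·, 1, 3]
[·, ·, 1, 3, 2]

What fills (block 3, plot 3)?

3

Block 1, plot 3: block 1 has {2, 3, 4} and plot 3 has {1, 2}, leaving only 5.
Block 1, plot 5: block 1 has {2, 3, 4, 5} and plot 5 has {2, 3, 4}, leaving only 1.
Block 2, plot 1: block 2 has {2, 3, 4, 5} and plot 1 has {3}, leaving only 1.
Block 3, plot 4: block 3 has {1} and plot 4 has {1, 3, 4, 5}, leaving only 2.
Block 3, plot 5: block 3 has {1, 2} and plot 5 has {1, 2, 3, 4}, leaving only 5.
Block 3, plot 1: block 3 has {1, 2, 5} and plot 1 has {1, 3}, leaving only 4.
Block 3 already has {1, 2, 4, 5} and plot 3 already has {1, 2, 5}, so block 3, plot 3 must be 3.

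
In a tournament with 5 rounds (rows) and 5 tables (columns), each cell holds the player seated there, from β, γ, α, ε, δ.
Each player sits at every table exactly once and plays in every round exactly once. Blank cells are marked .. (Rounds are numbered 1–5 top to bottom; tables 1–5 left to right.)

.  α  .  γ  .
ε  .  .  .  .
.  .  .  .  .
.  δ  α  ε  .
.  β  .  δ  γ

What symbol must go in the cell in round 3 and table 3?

Round 2, table 2: round 2 has {ε} and table 2 has {β, α, δ}, leaving only γ.
Round 3, table 2: round 3 has {} and table 2 has {β, γ, α, δ}, leaving only ε.
Round 4, table 5: round 4 has {α, ε, δ} and table 5 has {γ}, leaving only β.
Round 4, table 1: round 4 has {β, α, ε, δ} and table 1 has {ε}, leaving only γ.
Round 5, table 1: round 5 has {β, γ, δ} and table 1 has {γ, ε}, leaving only α.
Round 5, table 3: round 5 has {β, γ, α, δ} and table 3 has {α}, leaving only ε.
Round 3, table 3 is narrowed to {β, γ, δ}.
If it were β, then round 2, table 3 would be left with no valid symbol.
If it were δ, then round 2, table 3 would be left with no valid symbol.
So round 3, table 3 must be γ.

γ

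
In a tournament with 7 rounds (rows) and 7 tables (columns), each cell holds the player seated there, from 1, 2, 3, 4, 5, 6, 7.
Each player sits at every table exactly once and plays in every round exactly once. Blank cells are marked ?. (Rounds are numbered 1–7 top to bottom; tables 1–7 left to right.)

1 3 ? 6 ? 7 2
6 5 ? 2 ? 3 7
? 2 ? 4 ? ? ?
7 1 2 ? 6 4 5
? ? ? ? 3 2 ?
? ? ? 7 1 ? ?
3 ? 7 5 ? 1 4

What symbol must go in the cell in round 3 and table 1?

5

Round 3 already has {2, 4} and table 1 already has {1, 3, 6, 7}, so round 3, table 1 must be 5.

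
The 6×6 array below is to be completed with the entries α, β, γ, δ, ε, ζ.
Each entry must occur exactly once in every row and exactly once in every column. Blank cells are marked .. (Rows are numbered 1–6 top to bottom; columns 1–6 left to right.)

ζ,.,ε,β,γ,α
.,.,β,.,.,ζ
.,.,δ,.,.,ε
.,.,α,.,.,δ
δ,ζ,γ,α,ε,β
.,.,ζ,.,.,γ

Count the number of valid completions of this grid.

Row 1, column 2: eliminating its row and column leaves {δ}.
Row 2, column 1: eliminating its row and column leaves {α, γ, ε}.
Row 2, column 2: eliminating its row and column leaves {α, γ, δ, ε}.
Row 2, column 4: eliminating its row and column leaves {γ, δ, ε}.
Row 2, column 5: eliminating its row and column leaves {α, δ}.
Row 3, column 1: eliminating its row and column leaves {α, β, γ}.
Row 3, column 2: eliminating its row and column leaves {α, β, γ}.
Row 3, column 4: eliminating its row and column leaves {γ, ζ}.
Row 3, column 5: eliminating its row and column leaves {α, β, ζ}.
Row 4, column 1: eliminating its row and column leaves {β, γ, ε}.
Row 4, column 2: eliminating its row and column leaves {β, γ, ε}.
Row 4, column 4: eliminating its row and column leaves {γ, ε, ζ}.
Row 4, column 5: eliminating its row and column leaves {β, ζ}.
Row 6, column 1: eliminating its row and column leaves {α, β, ε}.
Row 6, column 2: eliminating its row and column leaves {α, β, δ, ε}.
Row 6, column 4: eliminating its row and column leaves {δ, ε}.
Row 6, column 5: eliminating its row and column leaves {α, β, δ}.
Enumerating the assignments across these blanks that avoid any row or column repeat gives 20 completions.

20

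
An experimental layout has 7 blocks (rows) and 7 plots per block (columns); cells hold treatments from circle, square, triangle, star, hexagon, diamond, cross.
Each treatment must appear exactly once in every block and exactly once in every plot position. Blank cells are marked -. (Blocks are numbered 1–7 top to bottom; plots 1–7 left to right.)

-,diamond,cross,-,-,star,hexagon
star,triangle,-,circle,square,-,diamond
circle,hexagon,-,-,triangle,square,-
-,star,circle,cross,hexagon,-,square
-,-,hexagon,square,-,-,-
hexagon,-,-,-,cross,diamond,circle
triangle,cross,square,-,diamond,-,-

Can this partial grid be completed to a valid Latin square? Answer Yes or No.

Block 2, plot 3: block 2 together with plot 3 already contain {circle, square, triangle, star, hexagon, diamond, cross} — every symbol — so nothing can go there. The grid has no valid completion.

No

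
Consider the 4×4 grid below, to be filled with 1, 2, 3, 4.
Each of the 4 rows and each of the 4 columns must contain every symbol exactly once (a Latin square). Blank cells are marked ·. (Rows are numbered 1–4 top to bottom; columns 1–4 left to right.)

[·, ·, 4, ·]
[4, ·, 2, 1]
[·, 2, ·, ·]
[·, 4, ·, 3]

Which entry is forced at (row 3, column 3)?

3

Row 1, column 4: row 1 has {4} and column 4 has {1, 3}, leaving only 2.
Row 2, column 2: row 2 has {1, 2, 4} and column 2 has {2, 4}, leaving only 3.
Row 1, column 2: row 1 has {2, 4} and column 2 has {2, 3, 4}, leaving only 1.
Row 1, column 1: row 1 has {1, 2, 4} and column 1 has {4}, leaving only 3.
Row 3, column 1: row 3 has {2} and column 1 has {3, 4}, leaving only 1.
Row 3 already has {1, 2} and column 3 already has {2, 4}, so row 3, column 3 must be 3.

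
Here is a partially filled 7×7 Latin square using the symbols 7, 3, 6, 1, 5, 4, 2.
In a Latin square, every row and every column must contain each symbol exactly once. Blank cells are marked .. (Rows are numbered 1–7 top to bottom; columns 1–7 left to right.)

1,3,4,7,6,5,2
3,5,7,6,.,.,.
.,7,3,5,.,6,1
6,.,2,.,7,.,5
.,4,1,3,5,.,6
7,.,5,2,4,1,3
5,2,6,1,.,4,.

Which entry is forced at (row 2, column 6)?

Row 2 already has {7, 3, 6, 5} and column 6 already has {6, 1, 5, 4}, so row 2, column 6 must be 2.

2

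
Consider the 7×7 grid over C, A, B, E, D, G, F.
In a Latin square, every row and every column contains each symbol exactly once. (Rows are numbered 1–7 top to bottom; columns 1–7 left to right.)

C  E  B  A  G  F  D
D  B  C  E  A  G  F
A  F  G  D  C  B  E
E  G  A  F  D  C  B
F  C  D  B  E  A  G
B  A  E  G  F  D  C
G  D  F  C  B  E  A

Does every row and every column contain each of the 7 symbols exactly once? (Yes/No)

Yes

Each row is a permutation of the 7 symbols, and so is each column.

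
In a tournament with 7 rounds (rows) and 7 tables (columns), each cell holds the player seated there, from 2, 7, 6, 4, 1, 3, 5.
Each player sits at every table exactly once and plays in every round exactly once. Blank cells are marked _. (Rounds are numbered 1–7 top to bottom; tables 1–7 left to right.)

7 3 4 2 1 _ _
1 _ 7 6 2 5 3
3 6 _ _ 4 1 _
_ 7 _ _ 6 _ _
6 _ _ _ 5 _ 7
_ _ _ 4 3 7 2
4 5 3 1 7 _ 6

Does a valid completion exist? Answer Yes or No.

Round 1, table 6: round 1 has {2, 7, 4, 1, 3} and table 6 has {7, 1, 5}, so it must be 6.
Round 1, table 7: round 1 has {2, 7, 6, 4, 1, 3} and table 7 has {2, 7, 6, 3}, so it must be 5.
Now round 3, table 7: round 3 together with table 7 already contain {2, 7, 6, 4, 1, 3, 5} — every symbol — so nothing can go there. The grid has no valid completion.

No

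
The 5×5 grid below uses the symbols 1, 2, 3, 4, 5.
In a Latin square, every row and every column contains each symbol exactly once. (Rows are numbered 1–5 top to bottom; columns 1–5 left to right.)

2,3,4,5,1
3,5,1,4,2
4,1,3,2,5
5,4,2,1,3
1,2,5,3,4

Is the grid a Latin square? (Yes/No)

Yes

Each row is a permutation of the 5 symbols, and so is each column.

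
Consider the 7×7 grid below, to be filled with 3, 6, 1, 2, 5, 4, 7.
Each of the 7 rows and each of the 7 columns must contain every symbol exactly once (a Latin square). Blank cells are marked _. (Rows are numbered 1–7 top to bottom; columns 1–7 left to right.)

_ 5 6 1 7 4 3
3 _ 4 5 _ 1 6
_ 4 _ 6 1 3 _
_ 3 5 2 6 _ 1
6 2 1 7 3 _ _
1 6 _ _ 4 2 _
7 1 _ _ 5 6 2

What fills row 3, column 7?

Row 1, column 1: row 1 has {3, 6, 1, 5, 4, 7} and column 1 has {3, 6, 1, 7}, leaving only 2.
Row 2, column 2: row 2 has {3, 6, 1, 5, 4} and column 2 has {3, 6, 1, 2, 5, 4}, leaving only 7.
Row 2, column 5: row 2 has {3, 6, 1, 5, 4, 7} and column 5 has {3, 6, 1, 5, 4, 7}, leaving only 2.
Row 3, column 1: row 3 has {3, 6, 1, 4} and column 1 has {3, 6, 1, 2, 7}, leaving only 5.
Row 3 already has {3, 6, 1, 5, 4} and column 7 already has {3, 6, 1, 2}, so row 3, column 7 must be 7.

7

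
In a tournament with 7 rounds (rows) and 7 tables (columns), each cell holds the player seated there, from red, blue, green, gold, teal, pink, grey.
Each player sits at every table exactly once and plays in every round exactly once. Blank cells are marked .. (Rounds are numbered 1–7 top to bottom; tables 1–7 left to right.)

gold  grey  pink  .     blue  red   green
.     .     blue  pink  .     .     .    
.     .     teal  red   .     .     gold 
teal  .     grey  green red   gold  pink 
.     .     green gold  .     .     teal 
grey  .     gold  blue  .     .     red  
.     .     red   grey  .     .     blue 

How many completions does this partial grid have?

Round 1, table 4: eliminating its round and table leaves {teal}.
Round 2, table 1: eliminating its round and table leaves {red, green}.
Round 2, table 2: eliminating its round and table leaves {red, green, gold, teal}.
Round 2, table 5: eliminating its round and table leaves {green, gold, teal, grey}.
Round 2, table 6: eliminating its round and table leaves {green, teal, grey}.
Round 2, table 7: eliminating its round and table leaves {grey}.
Round 3, table 1: eliminating its round and table leaves {blue, green, pink}.
Round 3, table 2: eliminating its round and table leaves {blue, green, pink}.
Round 3, table 5: eliminating its round and table leaves {green, pink, grey}.
Round 3, table 6: eliminating its round and table leaves {blue, green, pink, grey}.
Round 4, table 2: eliminating its round and table leaves {blue}.
Round 5, table 1: eliminating its round and table leaves {red, blue, pink}.
Round 5, table 2: eliminating its round and table leaves {red, blue, pink}.
Round 5, table 5: eliminating its round and table leaves {pink, grey}.
Round 5, table 6: eliminating its round and table leaves {blue, pink, grey}.
Round 6, table 2: eliminating its round and table leaves {green, teal, pink}.
Round 6, table 5: eliminating its round and table leaves {green, teal, pink}.
Round 6, table 6: eliminating its round and table leaves {green, teal, pink}.
Round 7, table 1: eliminating its round and table leaves {green, pink}.
Round 7, table 2: eliminating its round and table leaves {green, gold, teal, pink}.
Round 7, table 5: eliminating its round and table leaves {green, gold, teal, pink}.
Round 7, table 6: eliminating its round and table leaves {green, teal, pink}.
Enumerating the assignments across these blanks that avoid any round or table repeat gives 17 completions.

17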